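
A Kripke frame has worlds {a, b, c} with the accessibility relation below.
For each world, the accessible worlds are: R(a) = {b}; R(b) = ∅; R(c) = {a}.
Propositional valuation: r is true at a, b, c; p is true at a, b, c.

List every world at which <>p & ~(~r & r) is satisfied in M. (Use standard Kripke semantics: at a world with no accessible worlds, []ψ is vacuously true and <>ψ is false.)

Recall that <>ψ holds at a world iff ψ holds at some accessible world.
Let φ = <>p & ~(~r & r). Evaluate φ at each world:
  a (successors {b}): φ is true.
  b (successors ∅): φ is false.
  c (successors {a}): φ is true.
For instance, at a:
  At a: <>p is true, ~(~r & r) is true, so <>p & ~(~r & r) is true.
    At a: <>p requires p at some successor in {b}.
      p holds at b, so <>p is true at a.
Satisfying worlds: {a, c}

a, c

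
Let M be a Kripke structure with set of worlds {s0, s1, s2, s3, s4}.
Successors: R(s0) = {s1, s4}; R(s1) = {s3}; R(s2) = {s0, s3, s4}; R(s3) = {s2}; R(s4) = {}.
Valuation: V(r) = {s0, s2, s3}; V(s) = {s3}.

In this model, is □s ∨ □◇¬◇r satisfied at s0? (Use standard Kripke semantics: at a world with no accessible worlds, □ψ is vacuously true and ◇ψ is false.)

Recall that □ψ holds at a world iff ψ holds at every accessible world, and ◇ψ holds iff ψ holds at some accessible world.
At s0: □s is false, □◇¬◇r is false, so □s ∨ □◇¬◇r is false.
  At s0: □s requires s at every successor {s1, s4}.
    s fails at s1, so □s is false at s0.
  At s0: □◇¬◇r requires ◇¬◇r at every successor {s1, s4}.
    ◇¬◇r fails at s1, so □◇¬◇r is false at s0.
      At s1: ◇¬◇r requires ¬◇r at some successor in {s3}.
        At s3: ¬◇r is false.
      So ◇¬◇r is false at s1.

No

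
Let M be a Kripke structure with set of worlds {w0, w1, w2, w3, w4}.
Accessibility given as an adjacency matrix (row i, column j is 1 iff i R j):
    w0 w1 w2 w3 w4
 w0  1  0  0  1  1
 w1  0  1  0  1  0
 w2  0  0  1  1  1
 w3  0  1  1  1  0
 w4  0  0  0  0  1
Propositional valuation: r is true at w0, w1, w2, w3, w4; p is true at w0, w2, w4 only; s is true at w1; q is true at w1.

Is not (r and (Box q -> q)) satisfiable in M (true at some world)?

No

Let φ = not (r and (Box q -> q)). Evaluate φ at each world:
  w0 (successors {w0, w3, w4}): φ is false.
  w1 (successors {w1, w3}): φ is false.
  w2 (successors {w2, w3, w4}): φ is false.
  w3 (successors {w1, w2, w3}): φ is false.
  w4 (successors {w4}): φ is false.
For instance, at w0:
  At w0: r and (Box q -> q) is true, so not (r and (Box q -> q)) is false.
    At w0: r is true, Box q -> q is true, so r and (Box q -> q) is true.
      At w0: Box q is false, q is false, so Box q -> q is true.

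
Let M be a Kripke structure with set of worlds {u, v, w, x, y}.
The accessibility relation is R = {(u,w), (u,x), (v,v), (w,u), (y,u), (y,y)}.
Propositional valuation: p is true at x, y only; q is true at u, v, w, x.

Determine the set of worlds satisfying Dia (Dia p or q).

Let φ = Dia (Dia p or q). Evaluate φ at each world:
  u (successors {w, x}): φ is true.
  v (successors {v}): φ is true.
  w (successors {u}): φ is true.
  x (successors ∅): φ is false.
  y (successors {u, y}): φ is true.
For instance, at y:
  At y: Dia (Dia p or q) requires Dia p or q at some successor in {u, y}.
    Dia p or q holds at u, so Dia (Dia p or q) is true at y.
      At u: Dia p is true, q is true, so Dia p or q is true.
Satisfying worlds: {u, v, w, y}

u, v, w, y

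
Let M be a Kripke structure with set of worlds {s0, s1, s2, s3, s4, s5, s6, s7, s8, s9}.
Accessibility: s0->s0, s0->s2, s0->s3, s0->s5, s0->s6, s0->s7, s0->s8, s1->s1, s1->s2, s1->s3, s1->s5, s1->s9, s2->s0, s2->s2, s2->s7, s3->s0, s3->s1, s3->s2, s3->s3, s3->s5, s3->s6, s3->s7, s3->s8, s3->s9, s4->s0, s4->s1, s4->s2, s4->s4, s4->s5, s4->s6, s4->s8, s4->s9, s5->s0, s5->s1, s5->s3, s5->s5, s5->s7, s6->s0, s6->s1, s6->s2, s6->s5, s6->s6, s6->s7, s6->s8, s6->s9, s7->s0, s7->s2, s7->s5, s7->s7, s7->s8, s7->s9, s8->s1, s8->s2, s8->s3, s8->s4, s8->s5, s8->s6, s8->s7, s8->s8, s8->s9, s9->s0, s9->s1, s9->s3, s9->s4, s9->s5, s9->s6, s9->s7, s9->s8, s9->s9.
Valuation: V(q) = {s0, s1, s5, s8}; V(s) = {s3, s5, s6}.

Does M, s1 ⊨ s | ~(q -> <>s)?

At s1: s is false, ~(q -> <>s) is false, so s | ~(q -> <>s) is false.
  At s1: q -> <>s is true, so ~(q -> <>s) is false.
    At s1: q is true, <>s is true, so q -> <>s is true.
      At s1: <>s requires s at some successor in {s1, s2, s3, s5, s9}.
        s holds at s3, so <>s is true at s1.

No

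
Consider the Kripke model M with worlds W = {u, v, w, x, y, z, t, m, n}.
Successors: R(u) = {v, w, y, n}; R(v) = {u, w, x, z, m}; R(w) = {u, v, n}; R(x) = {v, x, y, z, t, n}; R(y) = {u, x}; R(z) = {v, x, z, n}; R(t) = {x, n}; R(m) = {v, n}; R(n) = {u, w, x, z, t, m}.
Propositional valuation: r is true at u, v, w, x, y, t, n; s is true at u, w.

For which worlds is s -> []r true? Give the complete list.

u, v, w, x, y, z, t, m, n

Let φ = s -> []r. Evaluate φ at each world:
  u (successors {v, w, y, n}): φ is true.
  v (successors {u, w, x, z, m}): φ is true.
  w (successors {u, v, n}): φ is true.
  x (successors {v, x, y, z, t, n}): φ is true.
  y (successors {u, x}): φ is true.
  z (successors {v, x, z, n}): φ is true.
  t (successors {x, n}): φ is true.
  m (successors {v, n}): φ is true.
  n (successors {u, w, x, z, t, m}): φ is true.
For instance, at w:
  At w: s is true, []r is true, so s -> []r is true.
    At w: []r requires r at every successor {u, v, n}.
      At u: r is true.
      At v: r is true.
      At n: r is true.
    So []r is true at w.
Satisfying worlds: {u, v, w, x, y, z, t, m, n}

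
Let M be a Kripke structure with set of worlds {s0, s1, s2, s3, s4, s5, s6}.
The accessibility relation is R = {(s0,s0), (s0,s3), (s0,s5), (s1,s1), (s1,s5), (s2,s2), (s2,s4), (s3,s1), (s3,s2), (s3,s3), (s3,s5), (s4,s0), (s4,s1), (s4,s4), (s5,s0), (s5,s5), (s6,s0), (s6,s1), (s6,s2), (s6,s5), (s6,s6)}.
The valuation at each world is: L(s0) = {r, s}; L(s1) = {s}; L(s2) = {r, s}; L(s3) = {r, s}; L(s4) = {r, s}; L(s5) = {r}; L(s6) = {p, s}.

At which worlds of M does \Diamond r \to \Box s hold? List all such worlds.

Recall that \Box ψ holds at a world iff ψ holds at every accessible world, and \Diamond ψ holds iff ψ holds at some accessible world.
Let φ = \Diamond r \to \Box s. Evaluate φ at each world:
  s0 (successors {s0, s3, s5}): φ is false.
  s1 (successors {s1, s5}): φ is false.
  s2 (successors {s2, s4}): φ is true.
  s3 (successors {s1, s2, s3, s5}): φ is false.
  s4 (successors {s0, s1, s4}): φ is true.
  s5 (successors {s0, s5}): φ is false.
  s6 (successors {s0, s1, s2, s5, s6}): φ is false.
For instance, at s0:
  At s0: \Diamond r is true, \Box s is false, so \Diamond r \to \Box s is false.
    At s0: \Diamond r requires r at some successor in {s0, s3, s5}.
      r holds at s0, so \Diamond r is true at s0.
    At s0: \Box s requires s at every successor {s0, s3, s5}.
      s fails at s5, so \Box s is false at s0.
Satisfying worlds: {s2, s4}

s2, s4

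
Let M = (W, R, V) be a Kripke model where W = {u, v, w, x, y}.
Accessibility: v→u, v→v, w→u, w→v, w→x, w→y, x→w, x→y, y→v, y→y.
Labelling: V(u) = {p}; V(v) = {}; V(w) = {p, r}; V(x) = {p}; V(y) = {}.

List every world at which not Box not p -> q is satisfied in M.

Let φ = not Box not p -> q. Evaluate φ at each world:
  u (successors ∅): φ is true.
  v (successors {u, v}): φ is false.
  w (successors {u, v, x, y}): φ is false.
  x (successors {w, y}): φ is false.
  y (successors {v, y}): φ is true.
For instance, at w:
  At w: not Box not p is true, q is false, so not Box not p -> q is false.
    At w: Box not p is false, so not Box not p is true.
      At w: Box not p requires not p at every successor {u, v, x, y}.
        not p fails at u, so Box not p is false at w.
Satisfying worlds: {u, y}

u, y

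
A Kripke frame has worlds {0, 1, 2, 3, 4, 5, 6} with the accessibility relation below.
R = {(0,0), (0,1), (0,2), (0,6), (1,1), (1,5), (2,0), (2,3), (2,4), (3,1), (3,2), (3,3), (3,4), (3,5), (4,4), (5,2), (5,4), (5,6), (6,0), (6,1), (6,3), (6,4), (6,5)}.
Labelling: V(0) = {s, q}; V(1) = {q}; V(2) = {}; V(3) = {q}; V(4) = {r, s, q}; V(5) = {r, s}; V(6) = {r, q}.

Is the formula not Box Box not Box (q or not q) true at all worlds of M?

Yes

Let φ = not Box Box not Box (q or not q). Evaluate φ at each world:
  0 (successors {0, 1, 2, 6}): φ is true.
  1 (successors {1, 5}): φ is true.
  2 (successors {0, 3, 4}): φ is true.
  3 (successors {1, 2, 3, 4, 5}): φ is true.
  4 (successors {4}): φ is true.
  5 (successors {2, 4, 6}): φ is true.
  6 (successors {0, 1, 3, 4, 5}): φ is true.
For instance, at 1:
  At 1: Box Box not Box (q or not q) is false, so not Box Box not Box (q or not q) is true.
    At 1: Box Box not Box (q or not q) requires Box not Box (q or not q) at every successor {1, 5}.
      Box not Box (q or not q) fails at 1, so Box Box not Box (q or not q) is false at 1.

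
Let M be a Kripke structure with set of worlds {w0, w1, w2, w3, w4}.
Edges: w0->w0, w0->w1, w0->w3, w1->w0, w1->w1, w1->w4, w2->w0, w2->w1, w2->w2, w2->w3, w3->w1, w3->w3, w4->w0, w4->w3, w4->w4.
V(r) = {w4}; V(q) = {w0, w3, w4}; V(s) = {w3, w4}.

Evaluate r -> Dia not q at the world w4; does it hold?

No

At w4: r is true, Dia not q is false, so r -> Dia not q is false.
  At w4: Dia not q requires not q at some successor in {w0, w3, w4}.
    At w0: not q is false.
    At w3: not q is false.
    At w4: not q is false.
  So Dia not q is false at w4.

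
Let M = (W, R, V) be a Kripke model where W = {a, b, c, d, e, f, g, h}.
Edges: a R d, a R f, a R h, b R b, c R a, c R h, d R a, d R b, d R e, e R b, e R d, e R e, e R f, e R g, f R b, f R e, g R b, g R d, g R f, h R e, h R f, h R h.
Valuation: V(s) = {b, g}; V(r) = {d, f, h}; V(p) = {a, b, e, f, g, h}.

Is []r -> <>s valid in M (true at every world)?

No

Let φ = []r -> <>s. Evaluate φ at each world:
  a (successors {d, f, h}): φ is false.
  b (successors {b}): φ is true.
  c (successors {a, h}): φ is true.
  d (successors {a, b, e}): φ is true.
  e (successors {b, d, e, f, g}): φ is true.
  f (successors {b, e}): φ is true.
  g (successors {b, d, f}): φ is true.
  h (successors {e, f, h}): φ is true.
Detail at a (counterexample):
  At a: []r is true, <>s is false, so []r -> <>s is false.
    At a: []r requires r at every successor {d, f, h}.
      At d: r is true.
      At f: r is true.
      At h: r is true.
    So []r is true at a.
    At a: <>s requires s at some successor in {d, f, h}.
      At d: s is false.
      At f: s is false.
      At h: s is false.
    So <>s is false at a.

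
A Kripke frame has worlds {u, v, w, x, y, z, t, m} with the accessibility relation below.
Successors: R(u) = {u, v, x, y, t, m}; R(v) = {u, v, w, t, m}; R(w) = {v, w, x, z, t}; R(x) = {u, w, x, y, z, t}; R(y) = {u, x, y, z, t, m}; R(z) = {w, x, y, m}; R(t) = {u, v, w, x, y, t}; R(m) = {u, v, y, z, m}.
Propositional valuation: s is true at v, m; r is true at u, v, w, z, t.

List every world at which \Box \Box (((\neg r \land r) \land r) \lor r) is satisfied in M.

Let φ = \Box \Box (((\neg r \land r) \land r) \lor r). Evaluate φ at each world:
  u (successors {u, v, x, y, t, m}): φ is false.
  v (successors {u, v, w, t, m}): φ is false.
  w (successors {v, w, x, z, t}): φ is false.
  x (successors {u, w, x, y, z, t}): φ is false.
  y (successors {u, x, y, z, t, m}): φ is false.
  z (successors {w, x, y, m}): φ is false.
  t (successors {u, v, w, x, y, t}): φ is false.
  m (successors {u, v, y, z, m}): φ is false.
For instance, at v:
  At v: \Box \Box (((\neg r \land r) \land r) \lor r) requires \Box (((\neg r \land r) \land r) \lor r) at every successor {u, v, w, t, m}.
    \Box (((\neg r \land r) \land r) \lor r) fails at u, so \Box \Box (((\neg r \land r) \land r) \lor r) is false at v.
      At u: \Box (((\neg r \land r) \land r) \lor r) requires ((\neg r \land r) \land r) \lor r at every successor {u, v, x, y, t, m}.
        ((\neg r \land r) \land r) \lor r fails at x, so \Box (((\neg r \land r) \land r) \lor r) is false at u.
Satisfying worlds: none.

none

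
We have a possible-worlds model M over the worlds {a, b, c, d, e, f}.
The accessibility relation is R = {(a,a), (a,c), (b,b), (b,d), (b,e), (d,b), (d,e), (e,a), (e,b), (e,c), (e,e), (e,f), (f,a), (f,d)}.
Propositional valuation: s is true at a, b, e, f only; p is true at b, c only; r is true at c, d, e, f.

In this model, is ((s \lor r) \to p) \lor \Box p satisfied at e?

No

At e: (s \lor r) \to p is false, \Box p is false, so ((s \lor r) \to p) \lor \Box p is false.
  At e: \Box p requires p at every successor {a, b, c, e, f}.
    p fails at a, so \Box p is false at e.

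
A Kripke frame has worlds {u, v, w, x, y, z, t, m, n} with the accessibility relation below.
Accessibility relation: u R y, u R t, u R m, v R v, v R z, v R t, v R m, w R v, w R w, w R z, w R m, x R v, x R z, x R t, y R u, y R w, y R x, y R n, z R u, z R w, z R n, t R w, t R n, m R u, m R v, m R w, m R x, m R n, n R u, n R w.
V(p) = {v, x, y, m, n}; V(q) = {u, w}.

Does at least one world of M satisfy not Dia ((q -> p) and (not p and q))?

Yes

Let φ = not Dia ((q -> p) and (not p and q)). Evaluate φ at each world:
  u (successors {y, t, m}): φ is true.
  v (successors {v, z, t, m}): φ is true.
  w (successors {v, w, z, m}): φ is true.
  x (successors {v, z, t}): φ is true.
  y (successors {u, w, x, n}): φ is true.
  z (successors {u, w, n}): φ is true.
  t (successors {w, n}): φ is true.
  m (successors {u, v, w, x, n}): φ is true.
  n (successors {u, w}): φ is true.
Detail at u (witness):
  At u: Dia ((q -> p) and (not p and q)) is false, so not Dia ((q -> p) and (not p and q)) is true.
    At u: Dia ((q -> p) and (not p and q)) requires (q -> p) and (not p and q) at some successor in {y, t, m}.
      At y: (q -> p) and (not p and q) is false.
      At t: (q -> p) and (not p and q) is false.
      At m: (q -> p) and (not p and q) is false.
    So Dia ((q -> p) and (not p and q)) is false at u.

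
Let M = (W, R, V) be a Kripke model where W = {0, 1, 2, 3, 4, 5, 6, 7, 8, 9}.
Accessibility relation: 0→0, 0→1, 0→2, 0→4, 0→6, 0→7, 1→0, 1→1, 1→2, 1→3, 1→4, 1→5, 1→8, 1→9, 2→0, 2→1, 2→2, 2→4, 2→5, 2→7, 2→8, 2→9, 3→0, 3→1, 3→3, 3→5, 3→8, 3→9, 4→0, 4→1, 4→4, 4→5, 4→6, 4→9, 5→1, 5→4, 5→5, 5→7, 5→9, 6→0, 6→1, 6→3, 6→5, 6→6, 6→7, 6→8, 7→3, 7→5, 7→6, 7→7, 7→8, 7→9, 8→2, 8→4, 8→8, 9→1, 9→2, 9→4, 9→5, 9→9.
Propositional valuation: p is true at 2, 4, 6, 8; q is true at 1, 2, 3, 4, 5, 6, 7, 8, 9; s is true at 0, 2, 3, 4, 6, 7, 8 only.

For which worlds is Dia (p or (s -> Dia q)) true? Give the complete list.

0, 1, 2, 3, 4, 5, 6, 7, 8, 9

Recall that Dia ψ holds at a world iff ψ holds at some accessible world.
Let φ = Dia (p or (s -> Dia q)). Evaluate φ at each world:
  0 (successors {0, 1, 2, 4, 6, 7}): φ is true.
  1 (successors {0, 1, 2, 3, 4, 5, 8, 9}): φ is true.
  2 (successors {0, 1, 2, 4, 5, 7, 8, 9}): φ is true.
  3 (successors {0, 1, 3, 5, 8, 9}): φ is true.
  4 (successors {0, 1, 4, 5, 6, 9}): φ is true.
  5 (successors {1, 4, 5, 7, 9}): φ is true.
  6 (successors {0, 1, 3, 5, 6, 7, 8}): φ is true.
  7 (successors {3, 5, 6, 7, 8, 9}): φ is true.
  8 (successors {2, 4, 8}): φ is true.
  9 (successors {1, 2, 4, 5, 9}): φ is true.
For instance, at 7:
  At 7: Dia (p or (s -> Dia q)) requires p or (s -> Dia q) at some successor in {3, 5, 6, 7, 8, 9}.
    p or (s -> Dia q) holds at 3, so Dia (p or (s -> Dia q)) is true at 7.
      At 3: p is false, s -> Dia q is true, so p or (s -> Dia q) is true.
Satisfying worlds: {0, 1, 2, 3, 4, 5, 6, 7, 8, 9}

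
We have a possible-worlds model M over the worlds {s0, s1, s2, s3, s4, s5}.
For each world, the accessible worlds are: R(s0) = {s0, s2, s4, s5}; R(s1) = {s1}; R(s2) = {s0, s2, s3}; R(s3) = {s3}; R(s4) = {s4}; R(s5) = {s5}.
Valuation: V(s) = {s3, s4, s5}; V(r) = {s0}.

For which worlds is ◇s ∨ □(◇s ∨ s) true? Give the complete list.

Recall that □ψ holds at a world iff ψ holds at every accessible world, and ◇ψ holds iff ψ holds at some accessible world.
Let φ = ◇s ∨ □(◇s ∨ s). Evaluate φ at each world:
  s0 (successors {s0, s2, s4, s5}): φ is true.
  s1 (successors {s1}): φ is false.
  s2 (successors {s0, s2, s3}): φ is true.
  s3 (successors {s3}): φ is true.
  s4 (successors {s4}): φ is true.
  s5 (successors {s5}): φ is true.
For instance, at s5:
  At s5: ◇s is true, □(◇s ∨ s) is true, so ◇s ∨ □(◇s ∨ s) is true.
    At s5: ◇s requires s at some successor in {s5}.
      s holds at s5, so ◇s is true at s5.
    At s5: □(◇s ∨ s) requires ◇s ∨ s at every successor {s5}.
      At s5: ◇s ∨ s is true.
    So □(◇s ∨ s) is true at s5.
Satisfying worlds: {s0, s2, s3, s4, s5}

s0, s2, s3, s4, s5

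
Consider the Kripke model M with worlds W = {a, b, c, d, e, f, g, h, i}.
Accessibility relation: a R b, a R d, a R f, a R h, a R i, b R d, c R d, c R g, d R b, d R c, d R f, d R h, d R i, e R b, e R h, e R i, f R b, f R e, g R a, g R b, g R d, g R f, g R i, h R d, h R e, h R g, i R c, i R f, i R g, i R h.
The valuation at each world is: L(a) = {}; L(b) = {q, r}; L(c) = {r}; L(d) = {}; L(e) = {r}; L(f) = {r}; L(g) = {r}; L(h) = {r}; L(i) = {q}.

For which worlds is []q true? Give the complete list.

Let φ = []q. Evaluate φ at each world:
  a (successors {b, d, f, h, i}): φ is false.
  b (successors {d}): φ is false.
  c (successors {d, g}): φ is false.
  d (successors {b, c, f, h, i}): φ is false.
  e (successors {b, h, i}): φ is false.
  f (successors {b, e}): φ is false.
  g (successors {a, b, d, f, i}): φ is false.
  h (successors {d, e, g}): φ is false.
  i (successors {c, f, g, h}): φ is false.
For instance, at g:
  At g: []q requires q at every successor {a, b, d, f, i}.
    q fails at a, so []q is false at g.
Satisfying worlds: none.

none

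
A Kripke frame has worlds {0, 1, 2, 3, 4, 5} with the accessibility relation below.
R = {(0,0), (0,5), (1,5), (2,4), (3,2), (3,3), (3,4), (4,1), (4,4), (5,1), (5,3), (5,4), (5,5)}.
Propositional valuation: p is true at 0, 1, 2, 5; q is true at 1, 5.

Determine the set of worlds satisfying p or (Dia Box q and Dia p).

Let φ = p or (Dia Box q and Dia p). Evaluate φ at each world:
  0 (successors {0, 5}): φ is true.
  1 (successors {5}): φ is true.
  2 (successors {4}): φ is true.
  3 (successors {2, 3, 4}): φ is false.
  4 (successors {1, 4}): φ is true.
  5 (successors {1, 3, 4, 5}): φ is true.
For instance, at 3:
  At 3: p is false, Dia Box q and Dia p is false, so p or (Dia Box q and Dia p) is false.
    At 3: Dia Box q is false, Dia p is true, so Dia Box q and Dia p is false.
      At 3: Dia Box q requires Box q at some successor in {2, 3, 4}.
        At 2: Box q is false.
        At 3: Box q is false.
        At 4: Box q is false.
      So Dia Box q is false at 3.
      At 3: Dia p requires p at some successor in {2, 3, 4}.
        p holds at 2, so Dia p is true at 3.
Satisfying worlds: {0, 1, 2, 4, 5}

0, 1, 2, 4, 5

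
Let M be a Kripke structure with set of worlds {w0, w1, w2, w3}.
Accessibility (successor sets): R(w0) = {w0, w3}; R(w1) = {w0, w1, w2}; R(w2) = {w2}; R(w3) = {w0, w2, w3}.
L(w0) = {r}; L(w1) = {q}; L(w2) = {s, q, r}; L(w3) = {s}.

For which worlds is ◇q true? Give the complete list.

w1, w2, w3

Let φ = ◇q. Evaluate φ at each world:
  w0 (successors {w0, w3}): φ is false.
  w1 (successors {w0, w1, w2}): φ is true.
  w2 (successors {w2}): φ is true.
  w3 (successors {w0, w2, w3}): φ is true.
For instance, at w3:
  At w3: ◇q requires q at some successor in {w0, w2, w3}.
    q holds at w2, so ◇q is true at w3.
Satisfying worlds: {w1, w2, w3}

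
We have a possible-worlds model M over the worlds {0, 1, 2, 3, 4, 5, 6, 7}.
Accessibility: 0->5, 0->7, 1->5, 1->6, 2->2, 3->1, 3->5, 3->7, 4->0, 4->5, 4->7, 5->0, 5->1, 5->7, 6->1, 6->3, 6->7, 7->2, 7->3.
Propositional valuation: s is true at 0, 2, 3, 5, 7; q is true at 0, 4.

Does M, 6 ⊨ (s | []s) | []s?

No

Recall that []ψ holds at a world iff ψ holds at every accessible world, and <>ψ holds iff ψ holds at some accessible world.
At 6: s | []s is false, []s is false, so (s | []s) | []s is false.
  At 6: s is false, []s is false, so s | []s is false.
    At 6: []s requires s at every successor {1, 3, 7}.
      s fails at 1, so []s is false at 6.
  At 6: []s requires s at every successor {1, 3, 7}.
    s fails at 1, so []s is false at 6.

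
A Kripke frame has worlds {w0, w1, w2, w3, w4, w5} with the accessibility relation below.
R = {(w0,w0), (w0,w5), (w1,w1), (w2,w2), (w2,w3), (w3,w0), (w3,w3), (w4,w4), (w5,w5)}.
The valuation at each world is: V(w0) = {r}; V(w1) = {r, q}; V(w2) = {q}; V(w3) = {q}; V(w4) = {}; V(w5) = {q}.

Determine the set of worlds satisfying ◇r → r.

Recall that ◇ψ holds at a world iff ψ holds at some accessible world.
Let φ = ◇r → r. Evaluate φ at each world:
  w0 (successors {w0, w5}): φ is true.
  w1 (successors {w1}): φ is true.
  w2 (successors {w2, w3}): φ is true.
  w3 (successors {w0, w3}): φ is false.
  w4 (successors {w4}): φ is true.
  w5 (successors {w5}): φ is true.
For instance, at w3:
  At w3: ◇r is true, r is false, so ◇r → r is false.
    At w3: ◇r requires r at some successor in {w0, w3}.
      r holds at w0, so ◇r is true at w3.
Satisfying worlds: {w0, w1, w2, w4, w5}

w0, w1, w2, w4, w5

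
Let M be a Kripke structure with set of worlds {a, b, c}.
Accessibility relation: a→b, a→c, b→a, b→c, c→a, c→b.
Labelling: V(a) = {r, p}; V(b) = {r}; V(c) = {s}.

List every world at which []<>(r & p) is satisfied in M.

a

Let φ = []<>(r & p). Evaluate φ at each world:
  a (successors {b, c}): φ is true.
  b (successors {a, c}): φ is false.
  c (successors {a, b}): φ is false.
For instance, at a:
  At a: []<>(r & p) requires <>(r & p) at every successor {b, c}.
      At b: <>(r & p) requires r & p at some successor in {a, c}.
        r & p holds at a, so <>(r & p) is true at b.
      At c: <>(r & p) requires r & p at some successor in {a, b}.
        r & p holds at a, so <>(r & p) is true at c.
  So []<>(r & p) is true at a.
Satisfying worlds: {a}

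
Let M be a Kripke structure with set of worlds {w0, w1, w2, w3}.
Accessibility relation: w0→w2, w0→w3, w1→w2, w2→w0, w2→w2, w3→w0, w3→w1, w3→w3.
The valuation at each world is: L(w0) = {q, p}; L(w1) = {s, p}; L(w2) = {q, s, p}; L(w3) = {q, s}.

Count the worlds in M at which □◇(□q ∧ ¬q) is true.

0

Let φ = □◇(□q ∧ ¬q). Evaluate φ at each world:
  w0 (successors {w2, w3}): φ is false.
  w1 (successors {w2}): φ is false.
  w2 (successors {w0, w2}): φ is false.
  w3 (successors {w0, w1, w3}): φ is false.
For instance, at w3:
  At w3: □◇(□q ∧ ¬q) requires ◇(□q ∧ ¬q) at every successor {w0, w1, w3}.
    ◇(□q ∧ ¬q) fails at w0, so □◇(□q ∧ ¬q) is false at w3.
      At w0: ◇(□q ∧ ¬q) requires □q ∧ ¬q at some successor in {w2, w3}.
        At w2: □q ∧ ¬q is false.
        At w3: □q ∧ ¬q is false.
      So ◇(□q ∧ ¬q) is false at w0.
Satisfying worlds: none.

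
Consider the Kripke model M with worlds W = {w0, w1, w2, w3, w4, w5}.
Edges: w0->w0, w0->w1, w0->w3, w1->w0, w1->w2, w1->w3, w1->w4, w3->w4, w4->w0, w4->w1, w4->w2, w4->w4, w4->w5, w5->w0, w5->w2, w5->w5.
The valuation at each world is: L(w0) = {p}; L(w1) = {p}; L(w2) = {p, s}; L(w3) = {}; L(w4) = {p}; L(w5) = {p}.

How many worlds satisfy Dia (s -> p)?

5

Let φ = Dia (s -> p). Evaluate φ at each world:
  w0 (successors {w0, w1, w3}): φ is true.
  w1 (successors {w0, w2, w3, w4}): φ is true.
  w2 (successors ∅): φ is false.
  w3 (successors {w4}): φ is true.
  w4 (successors {w0, w1, w2, w4, w5}): φ is true.
  w5 (successors {w0, w2, w5}): φ is true.
For instance, at w1:
  At w1: Dia (s -> p) requires s -> p at some successor in {w0, w2, w3, w4}.
    s -> p holds at w0, so Dia (s -> p) is true at w1.
Satisfying worlds: {w0, w1, w3, w4, w5}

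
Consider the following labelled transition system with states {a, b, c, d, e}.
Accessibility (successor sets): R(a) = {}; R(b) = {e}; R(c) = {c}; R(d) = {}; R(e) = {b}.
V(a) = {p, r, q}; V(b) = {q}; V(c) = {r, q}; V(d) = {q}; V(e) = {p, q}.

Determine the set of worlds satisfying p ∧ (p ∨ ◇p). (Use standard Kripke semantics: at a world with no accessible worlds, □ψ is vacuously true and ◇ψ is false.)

Recall that ◇ψ holds at a world iff ψ holds at some accessible world.
Let φ = p ∧ (p ∨ ◇p). Evaluate φ at each world:
  a (successors ∅): φ is true.
  b (successors {e}): φ is false.
  c (successors {c}): φ is false.
  d (successors ∅): φ is false.
  e (successors {b}): φ is true.
For instance, at c:
  At c: p is false, p ∨ ◇p is false, so p ∧ (p ∨ ◇p) is false.
    At c: p is false, ◇p is false, so p ∨ ◇p is false.
      At c: ◇p requires p at some successor in {c}.
        At c: p is false.
      So ◇p is false at c.
Satisfying worlds: {a, e}

a, e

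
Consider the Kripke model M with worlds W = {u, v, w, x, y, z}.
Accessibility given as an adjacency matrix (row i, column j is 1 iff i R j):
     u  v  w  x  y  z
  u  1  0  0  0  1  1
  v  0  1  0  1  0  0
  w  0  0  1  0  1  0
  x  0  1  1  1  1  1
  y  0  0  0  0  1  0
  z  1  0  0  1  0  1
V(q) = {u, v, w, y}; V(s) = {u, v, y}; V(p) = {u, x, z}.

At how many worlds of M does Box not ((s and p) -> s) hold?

Recall that Box ψ holds at a world iff ψ holds at every accessible world, and Dia ψ holds iff ψ holds at some accessible world.
Let φ = Box not ((s and p) -> s). Evaluate φ at each world:
  u (successors {u, y, z}): φ is false.
  v (successors {v, x}): φ is false.
  w (successors {w, y}): φ is false.
  x (successors {v, w, x, y, z}): φ is false.
  y (successors {y}): φ is false.
  z (successors {u, x, z}): φ is false.
For instance, at z:
  At z: Box not ((s and p) -> s) requires not ((s and p) -> s) at every successor {u, x, z}.
    not ((s and p) -> s) fails at u, so Box not ((s and p) -> s) is false at z.
Satisfying worlds: none.

0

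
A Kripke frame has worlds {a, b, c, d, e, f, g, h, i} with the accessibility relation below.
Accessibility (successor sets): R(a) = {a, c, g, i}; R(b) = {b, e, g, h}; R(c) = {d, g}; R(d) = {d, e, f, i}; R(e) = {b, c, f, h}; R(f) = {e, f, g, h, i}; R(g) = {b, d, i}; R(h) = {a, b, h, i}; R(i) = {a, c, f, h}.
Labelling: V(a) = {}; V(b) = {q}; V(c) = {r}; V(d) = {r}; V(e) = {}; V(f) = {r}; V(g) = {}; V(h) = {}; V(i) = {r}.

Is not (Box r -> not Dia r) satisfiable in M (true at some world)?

Let φ = not (Box r -> not Dia r). Evaluate φ at each world:
  a (successors {a, c, g, i}): φ is false.
  b (successors {b, e, g, h}): φ is false.
  c (successors {d, g}): φ is false.
  d (successors {d, e, f, i}): φ is false.
  e (successors {b, c, f, h}): φ is false.
  f (successors {e, f, g, h, i}): φ is false.
  g (successors {b, d, i}): φ is false.
  h (successors {a, b, h, i}): φ is false.
  i (successors {a, c, f, h}): φ is false.
For instance, at a:
  At a: Box r -> not Dia r is true, so not (Box r -> not Dia r) is false.
    At a: Box r is false, not Dia r is false, so Box r -> not Dia r is true.
      At a: Box r requires r at every successor {a, c, g, i}.
        r fails at a, so Box r is false at a.
      At a: Dia r is true, so not Dia r is false.

No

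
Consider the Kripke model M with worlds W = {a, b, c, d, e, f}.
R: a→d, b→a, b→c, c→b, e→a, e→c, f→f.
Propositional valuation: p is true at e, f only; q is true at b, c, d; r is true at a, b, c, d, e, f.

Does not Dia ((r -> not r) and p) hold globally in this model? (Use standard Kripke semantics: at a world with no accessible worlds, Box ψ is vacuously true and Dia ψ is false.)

Yes

Recall that Dia ψ holds at a world iff ψ holds at some accessible world.
Let φ = not Dia ((r -> not r) and p). Evaluate φ at each world:
  a (successors {d}): φ is true.
  b (successors {a, c}): φ is true.
  c (successors {b}): φ is true.
  d (successors ∅): φ is true.
  e (successors {a, c}): φ is true.
  f (successors {f}): φ is true.
For instance, at c:
  At c: Dia ((r -> not r) and p) is false, so not Dia ((r -> not r) and p) is true.
    At c: Dia ((r -> not r) and p) requires (r -> not r) and p at some successor in {b}.
      At b: (r -> not r) and p is false.
    So Dia ((r -> not r) and p) is false at c.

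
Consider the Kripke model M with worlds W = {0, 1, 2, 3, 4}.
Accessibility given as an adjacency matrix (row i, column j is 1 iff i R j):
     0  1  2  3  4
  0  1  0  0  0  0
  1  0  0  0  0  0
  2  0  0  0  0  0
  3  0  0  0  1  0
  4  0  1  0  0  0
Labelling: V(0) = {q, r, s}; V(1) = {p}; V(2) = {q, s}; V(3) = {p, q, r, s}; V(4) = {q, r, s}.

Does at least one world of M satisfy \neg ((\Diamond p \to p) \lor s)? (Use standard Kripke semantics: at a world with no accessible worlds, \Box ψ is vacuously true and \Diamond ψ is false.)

Let φ = \neg ((\Diamond p \to p) \lor s). Evaluate φ at each world:
  0 (successors {0}): φ is false.
  1 (successors ∅): φ is false.
  2 (successors ∅): φ is false.
  3 (successors {3}): φ is false.
  4 (successors {1}): φ is false.
For instance, at 3:
  At 3: (\Diamond p \to p) \lor s is true, so \neg ((\Diamond p \to p) \lor s) is false.
    At 3: \Diamond p \to p is true, s is true, so (\Diamond p \to p) \lor s is true.
      At 3: \Diamond p is true, p is true, so \Diamond p \to p is true.

No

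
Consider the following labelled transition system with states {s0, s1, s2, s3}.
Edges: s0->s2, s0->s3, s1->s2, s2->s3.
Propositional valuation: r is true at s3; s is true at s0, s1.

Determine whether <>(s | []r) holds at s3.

Recall that []ψ holds at a world iff ψ holds at every accessible world, and <>ψ holds iff ψ holds at some accessible world.
At s3: no accessible worlds, so <>(s | []r) is false.

No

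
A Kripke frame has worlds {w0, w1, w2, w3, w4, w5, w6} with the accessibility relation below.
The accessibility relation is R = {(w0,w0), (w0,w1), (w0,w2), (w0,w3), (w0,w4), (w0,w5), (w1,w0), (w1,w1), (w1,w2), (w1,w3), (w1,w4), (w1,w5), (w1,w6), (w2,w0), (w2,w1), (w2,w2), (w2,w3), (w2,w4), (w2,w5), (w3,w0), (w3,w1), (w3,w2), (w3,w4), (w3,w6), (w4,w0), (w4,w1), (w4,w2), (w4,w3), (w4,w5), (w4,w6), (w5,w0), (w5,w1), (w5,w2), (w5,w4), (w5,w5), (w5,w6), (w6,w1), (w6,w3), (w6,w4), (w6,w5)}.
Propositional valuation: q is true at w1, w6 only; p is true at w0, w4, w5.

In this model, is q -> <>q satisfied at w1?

Yes

Recall that <>ψ holds at a world iff ψ holds at some accessible world.
At w1: q is true, <>q is true, so q -> <>q is true.
  At w1: <>q requires q at some successor in {w0, w1, w2, w3, w4, w5, w6}.
    q holds at w1, so <>q is true at w1.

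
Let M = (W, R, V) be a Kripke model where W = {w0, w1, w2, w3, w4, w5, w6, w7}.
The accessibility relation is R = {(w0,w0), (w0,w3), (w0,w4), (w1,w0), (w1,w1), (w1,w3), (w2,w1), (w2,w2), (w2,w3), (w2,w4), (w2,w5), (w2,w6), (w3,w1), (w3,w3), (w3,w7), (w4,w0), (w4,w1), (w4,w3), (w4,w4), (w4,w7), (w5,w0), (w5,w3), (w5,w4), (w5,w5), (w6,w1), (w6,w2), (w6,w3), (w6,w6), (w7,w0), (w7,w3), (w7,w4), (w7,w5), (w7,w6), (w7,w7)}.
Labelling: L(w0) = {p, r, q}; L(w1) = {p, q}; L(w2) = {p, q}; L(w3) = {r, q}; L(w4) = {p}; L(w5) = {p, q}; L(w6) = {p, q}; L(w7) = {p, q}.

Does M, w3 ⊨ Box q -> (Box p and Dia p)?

At w3: Box q is true, Box p and Dia p is false, so Box q -> (Box p and Dia p) is false.
  At w3: Box q requires q at every successor {w1, w3, w7}.
    At w1: q is true.
    At w3: q is true.
    At w7: q is true.
  So Box q is true at w3.
  At w3: Box p is false, Dia p is true, so Box p and Dia p is false.
    At w3: Box p requires p at every successor {w1, w3, w7}.
      p fails at w3, so Box p is false at w3.
    At w3: Dia p requires p at some successor in {w1, w3, w7}.
      p holds at w1, so Dia p is true at w3.

No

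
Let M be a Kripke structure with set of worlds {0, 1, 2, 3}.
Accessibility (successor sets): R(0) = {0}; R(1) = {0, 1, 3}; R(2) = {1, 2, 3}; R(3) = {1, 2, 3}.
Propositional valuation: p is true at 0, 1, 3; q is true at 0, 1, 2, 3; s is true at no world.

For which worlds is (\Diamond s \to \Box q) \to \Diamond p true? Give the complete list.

0, 1, 2, 3

Recall that \Box ψ holds at a world iff ψ holds at every accessible world, and \Diamond ψ holds iff ψ holds at some accessible world.
Let φ = (\Diamond s \to \Box q) \to \Diamond p. Evaluate φ at each world:
  0 (successors {0}): φ is true.
  1 (successors {0, 1, 3}): φ is true.
  2 (successors {1, 2, 3}): φ is true.
  3 (successors {1, 2, 3}): φ is true.
For instance, at 3:
  At 3: \Diamond s \to \Box q is true, \Diamond p is true, so (\Diamond s \to \Box q) \to \Diamond p is true.
    At 3: \Diamond s is false, \Box q is true, so \Diamond s \to \Box q is true.
      At 3: \Diamond s requires s at some successor in {1, 2, 3}.
        At 1: s is false.
        At 2: s is false.
        At 3: s is false.
      So \Diamond s is false at 3.
      At 3: \Box q requires q at every successor {1, 2, 3}.
        At 1: q is true.
        At 2: q is true.
        At 3: q is true.
      So \Box q is true at 3.
    At 3: \Diamond p requires p at some successor in {1, 2, 3}.
      p holds at 1, so \Diamond p is true at 3.
Satisfying worlds: {0, 1, 2, 3}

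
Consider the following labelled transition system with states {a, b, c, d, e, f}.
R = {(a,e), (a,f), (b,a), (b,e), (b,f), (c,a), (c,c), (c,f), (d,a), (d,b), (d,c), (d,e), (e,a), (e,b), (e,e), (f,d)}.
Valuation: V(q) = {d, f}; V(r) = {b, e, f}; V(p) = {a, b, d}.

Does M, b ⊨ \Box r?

No

At b: \Box r requires r at every successor {a, e, f}.
  r fails at a, so \Box r is false at b.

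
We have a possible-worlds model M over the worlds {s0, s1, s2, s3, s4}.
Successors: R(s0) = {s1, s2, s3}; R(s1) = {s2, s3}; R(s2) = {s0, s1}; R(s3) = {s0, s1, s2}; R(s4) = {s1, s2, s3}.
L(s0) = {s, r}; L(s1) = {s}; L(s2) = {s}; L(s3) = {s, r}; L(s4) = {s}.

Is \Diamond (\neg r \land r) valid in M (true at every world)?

Let φ = \Diamond (\neg r \land r). Evaluate φ at each world:
  s0 (successors {s1, s2, s3}): φ is false.
  s1 (successors {s2, s3}): φ is false.
  s2 (successors {s0, s1}): φ is false.
  s3 (successors {s0, s1, s2}): φ is false.
  s4 (successors {s1, s2, s3}): φ is false.
Detail at s0 (counterexample):
  At s0: \Diamond (\neg r \land r) requires \neg r \land r at some successor in {s1, s2, s3}.
    At s1: \neg r \land r is false.
    At s2: \neg r \land r is false.
    At s3: \neg r \land r is false.
  So \Diamond (\neg r \land r) is false at s0.

No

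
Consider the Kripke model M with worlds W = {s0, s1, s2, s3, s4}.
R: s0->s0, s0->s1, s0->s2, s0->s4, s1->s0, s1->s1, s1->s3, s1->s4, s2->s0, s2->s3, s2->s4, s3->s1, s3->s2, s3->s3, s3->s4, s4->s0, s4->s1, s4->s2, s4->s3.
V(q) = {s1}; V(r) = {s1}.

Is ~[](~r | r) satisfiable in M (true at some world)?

No

Let φ = ~[](~r | r). Evaluate φ at each world:
  s0 (successors {s0, s1, s2, s4}): φ is false.
  s1 (successors {s0, s1, s3, s4}): φ is false.
  s2 (successors {s0, s3, s4}): φ is false.
  s3 (successors {s1, s2, s3, s4}): φ is false.
  s4 (successors {s0, s1, s2, s3}): φ is false.
For instance, at s4:
  At s4: [](~r | r) is true, so ~[](~r | r) is false.
    At s4: [](~r | r) requires ~r | r at every successor {s0, s1, s2, s3}.
      At s0: ~r | r is true.
      At s1: ~r | r is true.
      At s2: ~r | r is true.
      At s3: ~r | r is true.
    So [](~r | r) is true at s4.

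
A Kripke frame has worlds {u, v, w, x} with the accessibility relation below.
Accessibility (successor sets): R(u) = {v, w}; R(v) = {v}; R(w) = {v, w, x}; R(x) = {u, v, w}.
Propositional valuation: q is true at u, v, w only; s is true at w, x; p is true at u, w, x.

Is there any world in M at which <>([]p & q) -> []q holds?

Yes

Recall that []ψ holds at a world iff ψ holds at every accessible world, and <>ψ holds iff ψ holds at some accessible world.
Let φ = <>([]p & q) -> []q. Evaluate φ at each world:
  u (successors {v, w}): φ is true.
  v (successors {v}): φ is true.
  w (successors {v, w, x}): φ is true.
  x (successors {u, v, w}): φ is true.
Detail at u (witness):
  At u: <>([]p & q) is false, []q is true, so <>([]p & q) -> []q is true.
    At u: <>([]p & q) requires []p & q at some successor in {v, w}.
      At v: []p & q is false.
      At w: []p & q is false.
    So <>([]p & q) is false at u.
    At u: []q requires q at every successor {v, w}.
      At v: q is true.
      At w: q is true.
    So []q is true at u.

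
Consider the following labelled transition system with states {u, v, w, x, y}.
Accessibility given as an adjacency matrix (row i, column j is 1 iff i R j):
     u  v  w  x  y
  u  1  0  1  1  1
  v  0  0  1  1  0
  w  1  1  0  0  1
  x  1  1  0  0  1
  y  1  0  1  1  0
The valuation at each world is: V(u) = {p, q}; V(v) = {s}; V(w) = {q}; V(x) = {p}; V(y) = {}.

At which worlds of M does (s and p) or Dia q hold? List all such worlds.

Let φ = (s and p) or Dia q. Evaluate φ at each world:
  u (successors {u, w, x, y}): φ is true.
  v (successors {w, x}): φ is true.
  w (successors {u, v, y}): φ is true.
  x (successors {u, v, y}): φ is true.
  y (successors {u, w, x}): φ is true.
For instance, at u:
  At u: s and p is false, Dia q is true, so (s and p) or Dia q is true.
    At u: Dia q requires q at some successor in {u, w, x, y}.
      q holds at u, so Dia q is true at u.
Satisfying worlds: {u, v, w, x, y}

u, v, w, x, y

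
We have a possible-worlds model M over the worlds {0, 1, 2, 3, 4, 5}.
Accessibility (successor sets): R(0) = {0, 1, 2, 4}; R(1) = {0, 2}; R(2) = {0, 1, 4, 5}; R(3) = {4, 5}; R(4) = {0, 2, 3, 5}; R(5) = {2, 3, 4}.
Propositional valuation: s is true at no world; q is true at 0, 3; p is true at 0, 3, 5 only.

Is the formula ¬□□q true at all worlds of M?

Recall that □ψ holds at a world iff ψ holds at every accessible world, and ◇ψ holds iff ψ holds at some accessible world.
Let φ = ¬□□q. Evaluate φ at each world:
  0 (successors {0, 1, 2, 4}): φ is true.
  1 (successors {0, 2}): φ is true.
  2 (successors {0, 1, 4, 5}): φ is true.
  3 (successors {4, 5}): φ is true.
  4 (successors {0, 2, 3, 5}): φ is true.
  5 (successors {2, 3, 4}): φ is true.
For instance, at 1:
  At 1: □□q is false, so ¬□□q is true.
    At 1: □□q requires □q at every successor {0, 2}.
      □q fails at 0, so □□q is false at 1.

Yes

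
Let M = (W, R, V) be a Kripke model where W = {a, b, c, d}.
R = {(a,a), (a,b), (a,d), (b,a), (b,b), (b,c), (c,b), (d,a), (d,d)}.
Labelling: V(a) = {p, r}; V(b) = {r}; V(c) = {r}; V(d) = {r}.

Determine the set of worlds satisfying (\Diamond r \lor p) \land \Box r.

a, b, c, d

Let φ = (\Diamond r \lor p) \land \Box r. Evaluate φ at each world:
  a (successors {a, b, d}): φ is true.
  b (successors {a, b, c}): φ is true.
  c (successors {b}): φ is true.
  d (successors {a, d}): φ is true.
For instance, at d:
  At d: \Diamond r \lor p is true, \Box r is true, so (\Diamond r \lor p) \land \Box r is true.
    At d: \Diamond r is true, p is false, so \Diamond r \lor p is true.
      At d: \Diamond r requires r at some successor in {a, d}.
        r holds at a, so \Diamond r is true at d.
    At d: \Box r requires r at every successor {a, d}.
      At a: r is true.
      At d: r is true.
    So \Box r is true at d.
Satisfying worlds: {a, b, c, d}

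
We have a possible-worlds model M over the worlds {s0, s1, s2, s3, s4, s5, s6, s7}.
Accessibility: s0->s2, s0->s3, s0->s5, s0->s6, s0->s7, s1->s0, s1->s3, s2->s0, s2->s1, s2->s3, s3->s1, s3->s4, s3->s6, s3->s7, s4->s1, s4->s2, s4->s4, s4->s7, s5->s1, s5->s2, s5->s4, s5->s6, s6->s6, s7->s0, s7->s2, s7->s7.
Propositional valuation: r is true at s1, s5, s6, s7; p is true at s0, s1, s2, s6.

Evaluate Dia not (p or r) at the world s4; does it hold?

Yes

At s4: Dia not (p or r) requires not (p or r) at some successor in {s1, s2, s4, s7}.
  not (p or r) holds at s4, so Dia not (p or r) is true at s4.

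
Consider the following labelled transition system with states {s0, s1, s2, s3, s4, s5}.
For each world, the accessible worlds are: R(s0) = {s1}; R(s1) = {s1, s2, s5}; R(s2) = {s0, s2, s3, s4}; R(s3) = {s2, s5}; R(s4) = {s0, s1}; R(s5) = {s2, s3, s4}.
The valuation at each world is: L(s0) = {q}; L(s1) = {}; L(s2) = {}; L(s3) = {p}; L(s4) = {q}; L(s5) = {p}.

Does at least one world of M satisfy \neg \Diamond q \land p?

Let φ = \neg \Diamond q \land p. Evaluate φ at each world:
  s0 (successors {s1}): φ is false.
  s1 (successors {s1, s2, s5}): φ is false.
  s2 (successors {s0, s2, s3, s4}): φ is false.
  s3 (successors {s2, s5}): φ is true.
  s4 (successors {s0, s1}): φ is false.
  s5 (successors {s2, s3, s4}): φ is false.
Detail at s3 (witness):
  At s3: \neg \Diamond q is true, p is true, so \neg \Diamond q \land p is true.
    At s3: \Diamond q is false, so \neg \Diamond q is true.
      At s3: \Diamond q requires q at some successor in {s2, s5}.
        At s2: q is false.
        At s5: q is false.
      So \Diamond q is false at s3.

Yes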